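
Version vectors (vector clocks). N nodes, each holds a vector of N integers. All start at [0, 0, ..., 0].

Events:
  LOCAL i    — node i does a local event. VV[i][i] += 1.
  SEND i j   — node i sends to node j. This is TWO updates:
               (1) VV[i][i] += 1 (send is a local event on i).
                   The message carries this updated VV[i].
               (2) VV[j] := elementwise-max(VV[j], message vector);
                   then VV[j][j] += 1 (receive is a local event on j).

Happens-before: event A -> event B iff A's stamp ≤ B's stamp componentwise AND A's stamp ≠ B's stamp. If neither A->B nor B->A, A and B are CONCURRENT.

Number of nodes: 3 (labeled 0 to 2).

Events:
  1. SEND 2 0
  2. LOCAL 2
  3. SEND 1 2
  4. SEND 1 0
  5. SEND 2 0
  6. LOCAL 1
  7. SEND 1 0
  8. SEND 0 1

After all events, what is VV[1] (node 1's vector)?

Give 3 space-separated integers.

Answer: 5 5 4

Derivation:
Initial: VV[0]=[0, 0, 0]
Initial: VV[1]=[0, 0, 0]
Initial: VV[2]=[0, 0, 0]
Event 1: SEND 2->0: VV[2][2]++ -> VV[2]=[0, 0, 1], msg_vec=[0, 0, 1]; VV[0]=max(VV[0],msg_vec) then VV[0][0]++ -> VV[0]=[1, 0, 1]
Event 2: LOCAL 2: VV[2][2]++ -> VV[2]=[0, 0, 2]
Event 3: SEND 1->2: VV[1][1]++ -> VV[1]=[0, 1, 0], msg_vec=[0, 1, 0]; VV[2]=max(VV[2],msg_vec) then VV[2][2]++ -> VV[2]=[0, 1, 3]
Event 4: SEND 1->0: VV[1][1]++ -> VV[1]=[0, 2, 0], msg_vec=[0, 2, 0]; VV[0]=max(VV[0],msg_vec) then VV[0][0]++ -> VV[0]=[2, 2, 1]
Event 5: SEND 2->0: VV[2][2]++ -> VV[2]=[0, 1, 4], msg_vec=[0, 1, 4]; VV[0]=max(VV[0],msg_vec) then VV[0][0]++ -> VV[0]=[3, 2, 4]
Event 6: LOCAL 1: VV[1][1]++ -> VV[1]=[0, 3, 0]
Event 7: SEND 1->0: VV[1][1]++ -> VV[1]=[0, 4, 0], msg_vec=[0, 4, 0]; VV[0]=max(VV[0],msg_vec) then VV[0][0]++ -> VV[0]=[4, 4, 4]
Event 8: SEND 0->1: VV[0][0]++ -> VV[0]=[5, 4, 4], msg_vec=[5, 4, 4]; VV[1]=max(VV[1],msg_vec) then VV[1][1]++ -> VV[1]=[5, 5, 4]
Final vectors: VV[0]=[5, 4, 4]; VV[1]=[5, 5, 4]; VV[2]=[0, 1, 4]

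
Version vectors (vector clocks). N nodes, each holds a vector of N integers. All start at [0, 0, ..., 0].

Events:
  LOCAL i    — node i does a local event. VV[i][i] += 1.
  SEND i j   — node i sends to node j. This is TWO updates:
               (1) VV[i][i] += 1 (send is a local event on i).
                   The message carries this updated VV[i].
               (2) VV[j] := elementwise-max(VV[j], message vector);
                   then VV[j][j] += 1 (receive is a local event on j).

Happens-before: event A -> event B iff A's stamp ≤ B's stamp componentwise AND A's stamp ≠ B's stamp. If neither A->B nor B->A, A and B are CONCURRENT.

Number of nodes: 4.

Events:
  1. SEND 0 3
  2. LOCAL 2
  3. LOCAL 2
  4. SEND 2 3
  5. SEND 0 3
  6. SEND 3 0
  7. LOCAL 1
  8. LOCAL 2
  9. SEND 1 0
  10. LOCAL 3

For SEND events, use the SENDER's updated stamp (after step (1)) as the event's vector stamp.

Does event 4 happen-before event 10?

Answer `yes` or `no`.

Answer: yes

Derivation:
Initial: VV[0]=[0, 0, 0, 0]
Initial: VV[1]=[0, 0, 0, 0]
Initial: VV[2]=[0, 0, 0, 0]
Initial: VV[3]=[0, 0, 0, 0]
Event 1: SEND 0->3: VV[0][0]++ -> VV[0]=[1, 0, 0, 0], msg_vec=[1, 0, 0, 0]; VV[3]=max(VV[3],msg_vec) then VV[3][3]++ -> VV[3]=[1, 0, 0, 1]
Event 2: LOCAL 2: VV[2][2]++ -> VV[2]=[0, 0, 1, 0]
Event 3: LOCAL 2: VV[2][2]++ -> VV[2]=[0, 0, 2, 0]
Event 4: SEND 2->3: VV[2][2]++ -> VV[2]=[0, 0, 3, 0], msg_vec=[0, 0, 3, 0]; VV[3]=max(VV[3],msg_vec) then VV[3][3]++ -> VV[3]=[1, 0, 3, 2]
Event 5: SEND 0->3: VV[0][0]++ -> VV[0]=[2, 0, 0, 0], msg_vec=[2, 0, 0, 0]; VV[3]=max(VV[3],msg_vec) then VV[3][3]++ -> VV[3]=[2, 0, 3, 3]
Event 6: SEND 3->0: VV[3][3]++ -> VV[3]=[2, 0, 3, 4], msg_vec=[2, 0, 3, 4]; VV[0]=max(VV[0],msg_vec) then VV[0][0]++ -> VV[0]=[3, 0, 3, 4]
Event 7: LOCAL 1: VV[1][1]++ -> VV[1]=[0, 1, 0, 0]
Event 8: LOCAL 2: VV[2][2]++ -> VV[2]=[0, 0, 4, 0]
Event 9: SEND 1->0: VV[1][1]++ -> VV[1]=[0, 2, 0, 0], msg_vec=[0, 2, 0, 0]; VV[0]=max(VV[0],msg_vec) then VV[0][0]++ -> VV[0]=[4, 2, 3, 4]
Event 10: LOCAL 3: VV[3][3]++ -> VV[3]=[2, 0, 3, 5]
Event 4 stamp: [0, 0, 3, 0]
Event 10 stamp: [2, 0, 3, 5]
[0, 0, 3, 0] <= [2, 0, 3, 5]? True. Equal? False. Happens-before: True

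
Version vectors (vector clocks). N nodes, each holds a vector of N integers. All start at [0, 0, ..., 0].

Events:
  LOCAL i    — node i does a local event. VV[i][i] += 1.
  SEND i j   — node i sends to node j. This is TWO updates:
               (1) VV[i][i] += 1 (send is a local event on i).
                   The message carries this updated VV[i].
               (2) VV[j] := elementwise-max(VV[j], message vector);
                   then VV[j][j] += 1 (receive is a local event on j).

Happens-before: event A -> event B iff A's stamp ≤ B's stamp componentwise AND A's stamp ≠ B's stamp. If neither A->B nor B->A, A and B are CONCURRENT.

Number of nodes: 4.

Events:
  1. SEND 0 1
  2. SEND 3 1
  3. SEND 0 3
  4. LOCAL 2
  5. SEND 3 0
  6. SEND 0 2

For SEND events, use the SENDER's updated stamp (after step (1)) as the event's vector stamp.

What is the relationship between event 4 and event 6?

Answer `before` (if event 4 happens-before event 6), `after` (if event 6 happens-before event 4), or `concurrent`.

Initial: VV[0]=[0, 0, 0, 0]
Initial: VV[1]=[0, 0, 0, 0]
Initial: VV[2]=[0, 0, 0, 0]
Initial: VV[3]=[0, 0, 0, 0]
Event 1: SEND 0->1: VV[0][0]++ -> VV[0]=[1, 0, 0, 0], msg_vec=[1, 0, 0, 0]; VV[1]=max(VV[1],msg_vec) then VV[1][1]++ -> VV[1]=[1, 1, 0, 0]
Event 2: SEND 3->1: VV[3][3]++ -> VV[3]=[0, 0, 0, 1], msg_vec=[0, 0, 0, 1]; VV[1]=max(VV[1],msg_vec) then VV[1][1]++ -> VV[1]=[1, 2, 0, 1]
Event 3: SEND 0->3: VV[0][0]++ -> VV[0]=[2, 0, 0, 0], msg_vec=[2, 0, 0, 0]; VV[3]=max(VV[3],msg_vec) then VV[3][3]++ -> VV[3]=[2, 0, 0, 2]
Event 4: LOCAL 2: VV[2][2]++ -> VV[2]=[0, 0, 1, 0]
Event 5: SEND 3->0: VV[3][3]++ -> VV[3]=[2, 0, 0, 3], msg_vec=[2, 0, 0, 3]; VV[0]=max(VV[0],msg_vec) then VV[0][0]++ -> VV[0]=[3, 0, 0, 3]
Event 6: SEND 0->2: VV[0][0]++ -> VV[0]=[4, 0, 0, 3], msg_vec=[4, 0, 0, 3]; VV[2]=max(VV[2],msg_vec) then VV[2][2]++ -> VV[2]=[4, 0, 2, 3]
Event 4 stamp: [0, 0, 1, 0]
Event 6 stamp: [4, 0, 0, 3]
[0, 0, 1, 0] <= [4, 0, 0, 3]? False
[4, 0, 0, 3] <= [0, 0, 1, 0]? False
Relation: concurrent

Answer: concurrent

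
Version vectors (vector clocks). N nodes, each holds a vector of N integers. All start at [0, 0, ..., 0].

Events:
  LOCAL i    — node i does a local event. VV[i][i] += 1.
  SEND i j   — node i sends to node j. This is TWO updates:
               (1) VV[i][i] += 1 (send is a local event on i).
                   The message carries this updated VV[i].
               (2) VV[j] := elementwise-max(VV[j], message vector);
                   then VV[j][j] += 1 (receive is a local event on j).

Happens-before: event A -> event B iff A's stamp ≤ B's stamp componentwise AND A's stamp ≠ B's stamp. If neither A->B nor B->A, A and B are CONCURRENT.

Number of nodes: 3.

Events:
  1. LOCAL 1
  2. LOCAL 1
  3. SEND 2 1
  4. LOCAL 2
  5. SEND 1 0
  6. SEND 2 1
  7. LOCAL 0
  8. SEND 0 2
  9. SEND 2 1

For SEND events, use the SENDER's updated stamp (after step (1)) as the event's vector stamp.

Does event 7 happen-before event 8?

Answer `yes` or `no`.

Initial: VV[0]=[0, 0, 0]
Initial: VV[1]=[0, 0, 0]
Initial: VV[2]=[0, 0, 0]
Event 1: LOCAL 1: VV[1][1]++ -> VV[1]=[0, 1, 0]
Event 2: LOCAL 1: VV[1][1]++ -> VV[1]=[0, 2, 0]
Event 3: SEND 2->1: VV[2][2]++ -> VV[2]=[0, 0, 1], msg_vec=[0, 0, 1]; VV[1]=max(VV[1],msg_vec) then VV[1][1]++ -> VV[1]=[0, 3, 1]
Event 4: LOCAL 2: VV[2][2]++ -> VV[2]=[0, 0, 2]
Event 5: SEND 1->0: VV[1][1]++ -> VV[1]=[0, 4, 1], msg_vec=[0, 4, 1]; VV[0]=max(VV[0],msg_vec) then VV[0][0]++ -> VV[0]=[1, 4, 1]
Event 6: SEND 2->1: VV[2][2]++ -> VV[2]=[0, 0, 3], msg_vec=[0, 0, 3]; VV[1]=max(VV[1],msg_vec) then VV[1][1]++ -> VV[1]=[0, 5, 3]
Event 7: LOCAL 0: VV[0][0]++ -> VV[0]=[2, 4, 1]
Event 8: SEND 0->2: VV[0][0]++ -> VV[0]=[3, 4, 1], msg_vec=[3, 4, 1]; VV[2]=max(VV[2],msg_vec) then VV[2][2]++ -> VV[2]=[3, 4, 4]
Event 9: SEND 2->1: VV[2][2]++ -> VV[2]=[3, 4, 5], msg_vec=[3, 4, 5]; VV[1]=max(VV[1],msg_vec) then VV[1][1]++ -> VV[1]=[3, 6, 5]
Event 7 stamp: [2, 4, 1]
Event 8 stamp: [3, 4, 1]
[2, 4, 1] <= [3, 4, 1]? True. Equal? False. Happens-before: True

Answer: yes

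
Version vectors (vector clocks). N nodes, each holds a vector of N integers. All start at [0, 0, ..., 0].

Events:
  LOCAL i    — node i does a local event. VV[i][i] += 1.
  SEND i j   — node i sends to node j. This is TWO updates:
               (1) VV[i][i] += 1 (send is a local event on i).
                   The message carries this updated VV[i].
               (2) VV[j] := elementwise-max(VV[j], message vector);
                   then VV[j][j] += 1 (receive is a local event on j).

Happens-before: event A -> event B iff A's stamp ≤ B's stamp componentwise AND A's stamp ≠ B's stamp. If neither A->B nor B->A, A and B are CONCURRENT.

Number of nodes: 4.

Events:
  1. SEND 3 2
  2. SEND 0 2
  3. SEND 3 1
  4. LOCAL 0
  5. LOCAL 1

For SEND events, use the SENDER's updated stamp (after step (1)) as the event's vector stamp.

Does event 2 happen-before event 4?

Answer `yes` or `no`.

Answer: yes

Derivation:
Initial: VV[0]=[0, 0, 0, 0]
Initial: VV[1]=[0, 0, 0, 0]
Initial: VV[2]=[0, 0, 0, 0]
Initial: VV[3]=[0, 0, 0, 0]
Event 1: SEND 3->2: VV[3][3]++ -> VV[3]=[0, 0, 0, 1], msg_vec=[0, 0, 0, 1]; VV[2]=max(VV[2],msg_vec) then VV[2][2]++ -> VV[2]=[0, 0, 1, 1]
Event 2: SEND 0->2: VV[0][0]++ -> VV[0]=[1, 0, 0, 0], msg_vec=[1, 0, 0, 0]; VV[2]=max(VV[2],msg_vec) then VV[2][2]++ -> VV[2]=[1, 0, 2, 1]
Event 3: SEND 3->1: VV[3][3]++ -> VV[3]=[0, 0, 0, 2], msg_vec=[0, 0, 0, 2]; VV[1]=max(VV[1],msg_vec) then VV[1][1]++ -> VV[1]=[0, 1, 0, 2]
Event 4: LOCAL 0: VV[0][0]++ -> VV[0]=[2, 0, 0, 0]
Event 5: LOCAL 1: VV[1][1]++ -> VV[1]=[0, 2, 0, 2]
Event 2 stamp: [1, 0, 0, 0]
Event 4 stamp: [2, 0, 0, 0]
[1, 0, 0, 0] <= [2, 0, 0, 0]? True. Equal? False. Happens-before: True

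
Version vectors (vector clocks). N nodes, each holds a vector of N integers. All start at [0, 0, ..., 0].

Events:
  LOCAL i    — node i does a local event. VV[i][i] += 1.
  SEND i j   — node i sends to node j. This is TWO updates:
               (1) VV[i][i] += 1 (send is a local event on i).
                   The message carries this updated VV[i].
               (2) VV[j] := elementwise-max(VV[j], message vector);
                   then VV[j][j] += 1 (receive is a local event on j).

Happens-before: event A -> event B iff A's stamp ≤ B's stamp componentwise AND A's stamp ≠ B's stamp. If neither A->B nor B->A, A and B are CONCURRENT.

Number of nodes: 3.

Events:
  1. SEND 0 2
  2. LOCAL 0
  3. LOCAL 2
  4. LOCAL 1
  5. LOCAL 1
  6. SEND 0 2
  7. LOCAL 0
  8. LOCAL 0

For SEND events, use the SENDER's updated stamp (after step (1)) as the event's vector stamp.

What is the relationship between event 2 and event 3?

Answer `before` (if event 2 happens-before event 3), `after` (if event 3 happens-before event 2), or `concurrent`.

Initial: VV[0]=[0, 0, 0]
Initial: VV[1]=[0, 0, 0]
Initial: VV[2]=[0, 0, 0]
Event 1: SEND 0->2: VV[0][0]++ -> VV[0]=[1, 0, 0], msg_vec=[1, 0, 0]; VV[2]=max(VV[2],msg_vec) then VV[2][2]++ -> VV[2]=[1, 0, 1]
Event 2: LOCAL 0: VV[0][0]++ -> VV[0]=[2, 0, 0]
Event 3: LOCAL 2: VV[2][2]++ -> VV[2]=[1, 0, 2]
Event 4: LOCAL 1: VV[1][1]++ -> VV[1]=[0, 1, 0]
Event 5: LOCAL 1: VV[1][1]++ -> VV[1]=[0, 2, 0]
Event 6: SEND 0->2: VV[0][0]++ -> VV[0]=[3, 0, 0], msg_vec=[3, 0, 0]; VV[2]=max(VV[2],msg_vec) then VV[2][2]++ -> VV[2]=[3, 0, 3]
Event 7: LOCAL 0: VV[0][0]++ -> VV[0]=[4, 0, 0]
Event 8: LOCAL 0: VV[0][0]++ -> VV[0]=[5, 0, 0]
Event 2 stamp: [2, 0, 0]
Event 3 stamp: [1, 0, 2]
[2, 0, 0] <= [1, 0, 2]? False
[1, 0, 2] <= [2, 0, 0]? False
Relation: concurrent

Answer: concurrent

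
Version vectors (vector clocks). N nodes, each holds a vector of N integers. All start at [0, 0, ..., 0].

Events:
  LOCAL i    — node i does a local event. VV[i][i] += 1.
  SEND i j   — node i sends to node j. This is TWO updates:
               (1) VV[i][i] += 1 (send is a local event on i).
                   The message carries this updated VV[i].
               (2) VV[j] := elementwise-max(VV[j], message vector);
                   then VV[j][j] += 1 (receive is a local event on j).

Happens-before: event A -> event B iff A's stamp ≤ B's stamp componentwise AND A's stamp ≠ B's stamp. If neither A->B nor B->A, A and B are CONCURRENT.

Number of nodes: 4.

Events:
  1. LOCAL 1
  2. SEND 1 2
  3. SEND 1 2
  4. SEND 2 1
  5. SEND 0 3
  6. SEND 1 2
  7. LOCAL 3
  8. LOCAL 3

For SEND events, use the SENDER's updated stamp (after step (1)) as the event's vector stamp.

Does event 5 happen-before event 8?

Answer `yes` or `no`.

Initial: VV[0]=[0, 0, 0, 0]
Initial: VV[1]=[0, 0, 0, 0]
Initial: VV[2]=[0, 0, 0, 0]
Initial: VV[3]=[0, 0, 0, 0]
Event 1: LOCAL 1: VV[1][1]++ -> VV[1]=[0, 1, 0, 0]
Event 2: SEND 1->2: VV[1][1]++ -> VV[1]=[0, 2, 0, 0], msg_vec=[0, 2, 0, 0]; VV[2]=max(VV[2],msg_vec) then VV[2][2]++ -> VV[2]=[0, 2, 1, 0]
Event 3: SEND 1->2: VV[1][1]++ -> VV[1]=[0, 3, 0, 0], msg_vec=[0, 3, 0, 0]; VV[2]=max(VV[2],msg_vec) then VV[2][2]++ -> VV[2]=[0, 3, 2, 0]
Event 4: SEND 2->1: VV[2][2]++ -> VV[2]=[0, 3, 3, 0], msg_vec=[0, 3, 3, 0]; VV[1]=max(VV[1],msg_vec) then VV[1][1]++ -> VV[1]=[0, 4, 3, 0]
Event 5: SEND 0->3: VV[0][0]++ -> VV[0]=[1, 0, 0, 0], msg_vec=[1, 0, 0, 0]; VV[3]=max(VV[3],msg_vec) then VV[3][3]++ -> VV[3]=[1, 0, 0, 1]
Event 6: SEND 1->2: VV[1][1]++ -> VV[1]=[0, 5, 3, 0], msg_vec=[0, 5, 3, 0]; VV[2]=max(VV[2],msg_vec) then VV[2][2]++ -> VV[2]=[0, 5, 4, 0]
Event 7: LOCAL 3: VV[3][3]++ -> VV[3]=[1, 0, 0, 2]
Event 8: LOCAL 3: VV[3][3]++ -> VV[3]=[1, 0, 0, 3]
Event 5 stamp: [1, 0, 0, 0]
Event 8 stamp: [1, 0, 0, 3]
[1, 0, 0, 0] <= [1, 0, 0, 3]? True. Equal? False. Happens-before: True

Answer: yes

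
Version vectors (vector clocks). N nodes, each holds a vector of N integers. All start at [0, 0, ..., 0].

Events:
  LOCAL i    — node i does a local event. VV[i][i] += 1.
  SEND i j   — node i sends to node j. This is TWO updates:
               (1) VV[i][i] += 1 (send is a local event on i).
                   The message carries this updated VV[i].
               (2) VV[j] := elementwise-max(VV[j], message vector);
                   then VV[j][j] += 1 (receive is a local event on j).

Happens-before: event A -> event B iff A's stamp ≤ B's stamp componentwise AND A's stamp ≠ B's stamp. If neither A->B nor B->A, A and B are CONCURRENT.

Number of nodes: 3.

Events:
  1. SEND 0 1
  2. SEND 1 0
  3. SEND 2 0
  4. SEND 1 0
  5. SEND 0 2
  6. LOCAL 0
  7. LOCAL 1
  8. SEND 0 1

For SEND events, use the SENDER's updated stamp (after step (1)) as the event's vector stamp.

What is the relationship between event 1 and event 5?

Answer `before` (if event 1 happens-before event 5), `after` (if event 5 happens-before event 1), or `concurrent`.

Answer: before

Derivation:
Initial: VV[0]=[0, 0, 0]
Initial: VV[1]=[0, 0, 0]
Initial: VV[2]=[0, 0, 0]
Event 1: SEND 0->1: VV[0][0]++ -> VV[0]=[1, 0, 0], msg_vec=[1, 0, 0]; VV[1]=max(VV[1],msg_vec) then VV[1][1]++ -> VV[1]=[1, 1, 0]
Event 2: SEND 1->0: VV[1][1]++ -> VV[1]=[1, 2, 0], msg_vec=[1, 2, 0]; VV[0]=max(VV[0],msg_vec) then VV[0][0]++ -> VV[0]=[2, 2, 0]
Event 3: SEND 2->0: VV[2][2]++ -> VV[2]=[0, 0, 1], msg_vec=[0, 0, 1]; VV[0]=max(VV[0],msg_vec) then VV[0][0]++ -> VV[0]=[3, 2, 1]
Event 4: SEND 1->0: VV[1][1]++ -> VV[1]=[1, 3, 0], msg_vec=[1, 3, 0]; VV[0]=max(VV[0],msg_vec) then VV[0][0]++ -> VV[0]=[4, 3, 1]
Event 5: SEND 0->2: VV[0][0]++ -> VV[0]=[5, 3, 1], msg_vec=[5, 3, 1]; VV[2]=max(VV[2],msg_vec) then VV[2][2]++ -> VV[2]=[5, 3, 2]
Event 6: LOCAL 0: VV[0][0]++ -> VV[0]=[6, 3, 1]
Event 7: LOCAL 1: VV[1][1]++ -> VV[1]=[1, 4, 0]
Event 8: SEND 0->1: VV[0][0]++ -> VV[0]=[7, 3, 1], msg_vec=[7, 3, 1]; VV[1]=max(VV[1],msg_vec) then VV[1][1]++ -> VV[1]=[7, 5, 1]
Event 1 stamp: [1, 0, 0]
Event 5 stamp: [5, 3, 1]
[1, 0, 0] <= [5, 3, 1]? True
[5, 3, 1] <= [1, 0, 0]? False
Relation: before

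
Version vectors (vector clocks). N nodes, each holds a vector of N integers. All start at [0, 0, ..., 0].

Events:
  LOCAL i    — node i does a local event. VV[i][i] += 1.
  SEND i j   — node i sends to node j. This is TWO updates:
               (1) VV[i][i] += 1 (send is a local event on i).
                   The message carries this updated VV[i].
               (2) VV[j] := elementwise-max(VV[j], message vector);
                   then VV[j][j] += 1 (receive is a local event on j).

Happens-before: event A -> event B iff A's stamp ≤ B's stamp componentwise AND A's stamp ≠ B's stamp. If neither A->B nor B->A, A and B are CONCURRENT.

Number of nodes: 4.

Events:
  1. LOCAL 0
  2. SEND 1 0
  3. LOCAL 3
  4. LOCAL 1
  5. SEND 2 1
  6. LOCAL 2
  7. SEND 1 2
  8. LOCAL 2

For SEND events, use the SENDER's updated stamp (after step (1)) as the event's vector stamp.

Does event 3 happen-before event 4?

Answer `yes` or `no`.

Initial: VV[0]=[0, 0, 0, 0]
Initial: VV[1]=[0, 0, 0, 0]
Initial: VV[2]=[0, 0, 0, 0]
Initial: VV[3]=[0, 0, 0, 0]
Event 1: LOCAL 0: VV[0][0]++ -> VV[0]=[1, 0, 0, 0]
Event 2: SEND 1->0: VV[1][1]++ -> VV[1]=[0, 1, 0, 0], msg_vec=[0, 1, 0, 0]; VV[0]=max(VV[0],msg_vec) then VV[0][0]++ -> VV[0]=[2, 1, 0, 0]
Event 3: LOCAL 3: VV[3][3]++ -> VV[3]=[0, 0, 0, 1]
Event 4: LOCAL 1: VV[1][1]++ -> VV[1]=[0, 2, 0, 0]
Event 5: SEND 2->1: VV[2][2]++ -> VV[2]=[0, 0, 1, 0], msg_vec=[0, 0, 1, 0]; VV[1]=max(VV[1],msg_vec) then VV[1][1]++ -> VV[1]=[0, 3, 1, 0]
Event 6: LOCAL 2: VV[2][2]++ -> VV[2]=[0, 0, 2, 0]
Event 7: SEND 1->2: VV[1][1]++ -> VV[1]=[0, 4, 1, 0], msg_vec=[0, 4, 1, 0]; VV[2]=max(VV[2],msg_vec) then VV[2][2]++ -> VV[2]=[0, 4, 3, 0]
Event 8: LOCAL 2: VV[2][2]++ -> VV[2]=[0, 4, 4, 0]
Event 3 stamp: [0, 0, 0, 1]
Event 4 stamp: [0, 2, 0, 0]
[0, 0, 0, 1] <= [0, 2, 0, 0]? False. Equal? False. Happens-before: False

Answer: no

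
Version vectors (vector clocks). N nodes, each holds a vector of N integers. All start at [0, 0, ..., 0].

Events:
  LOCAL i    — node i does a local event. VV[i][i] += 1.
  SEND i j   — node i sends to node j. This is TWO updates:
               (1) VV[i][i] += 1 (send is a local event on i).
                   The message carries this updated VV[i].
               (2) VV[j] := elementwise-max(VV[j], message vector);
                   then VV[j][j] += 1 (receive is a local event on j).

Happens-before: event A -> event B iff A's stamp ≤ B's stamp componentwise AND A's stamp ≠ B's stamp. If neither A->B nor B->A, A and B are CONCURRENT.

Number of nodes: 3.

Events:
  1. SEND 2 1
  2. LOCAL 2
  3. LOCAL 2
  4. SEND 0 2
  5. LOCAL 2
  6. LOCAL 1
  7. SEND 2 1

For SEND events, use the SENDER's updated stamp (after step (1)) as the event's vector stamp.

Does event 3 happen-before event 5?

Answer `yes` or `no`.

Answer: yes

Derivation:
Initial: VV[0]=[0, 0, 0]
Initial: VV[1]=[0, 0, 0]
Initial: VV[2]=[0, 0, 0]
Event 1: SEND 2->1: VV[2][2]++ -> VV[2]=[0, 0, 1], msg_vec=[0, 0, 1]; VV[1]=max(VV[1],msg_vec) then VV[1][1]++ -> VV[1]=[0, 1, 1]
Event 2: LOCAL 2: VV[2][2]++ -> VV[2]=[0, 0, 2]
Event 3: LOCAL 2: VV[2][2]++ -> VV[2]=[0, 0, 3]
Event 4: SEND 0->2: VV[0][0]++ -> VV[0]=[1, 0, 0], msg_vec=[1, 0, 0]; VV[2]=max(VV[2],msg_vec) then VV[2][2]++ -> VV[2]=[1, 0, 4]
Event 5: LOCAL 2: VV[2][2]++ -> VV[2]=[1, 0, 5]
Event 6: LOCAL 1: VV[1][1]++ -> VV[1]=[0, 2, 1]
Event 7: SEND 2->1: VV[2][2]++ -> VV[2]=[1, 0, 6], msg_vec=[1, 0, 6]; VV[1]=max(VV[1],msg_vec) then VV[1][1]++ -> VV[1]=[1, 3, 6]
Event 3 stamp: [0, 0, 3]
Event 5 stamp: [1, 0, 5]
[0, 0, 3] <= [1, 0, 5]? True. Equal? False. Happens-before: True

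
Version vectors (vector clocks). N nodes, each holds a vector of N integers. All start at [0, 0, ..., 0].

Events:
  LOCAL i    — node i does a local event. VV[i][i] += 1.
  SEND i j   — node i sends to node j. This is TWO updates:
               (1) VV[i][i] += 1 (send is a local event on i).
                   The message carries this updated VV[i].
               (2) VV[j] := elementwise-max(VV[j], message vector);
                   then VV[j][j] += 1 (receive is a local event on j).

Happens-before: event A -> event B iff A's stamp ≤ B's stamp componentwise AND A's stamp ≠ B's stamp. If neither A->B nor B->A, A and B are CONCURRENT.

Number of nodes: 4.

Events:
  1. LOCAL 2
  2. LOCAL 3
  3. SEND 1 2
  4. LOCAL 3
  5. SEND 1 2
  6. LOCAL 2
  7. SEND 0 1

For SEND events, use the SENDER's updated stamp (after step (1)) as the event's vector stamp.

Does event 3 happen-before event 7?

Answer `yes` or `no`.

Initial: VV[0]=[0, 0, 0, 0]
Initial: VV[1]=[0, 0, 0, 0]
Initial: VV[2]=[0, 0, 0, 0]
Initial: VV[3]=[0, 0, 0, 0]
Event 1: LOCAL 2: VV[2][2]++ -> VV[2]=[0, 0, 1, 0]
Event 2: LOCAL 3: VV[3][3]++ -> VV[3]=[0, 0, 0, 1]
Event 3: SEND 1->2: VV[1][1]++ -> VV[1]=[0, 1, 0, 0], msg_vec=[0, 1, 0, 0]; VV[2]=max(VV[2],msg_vec) then VV[2][2]++ -> VV[2]=[0, 1, 2, 0]
Event 4: LOCAL 3: VV[3][3]++ -> VV[3]=[0, 0, 0, 2]
Event 5: SEND 1->2: VV[1][1]++ -> VV[1]=[0, 2, 0, 0], msg_vec=[0, 2, 0, 0]; VV[2]=max(VV[2],msg_vec) then VV[2][2]++ -> VV[2]=[0, 2, 3, 0]
Event 6: LOCAL 2: VV[2][2]++ -> VV[2]=[0, 2, 4, 0]
Event 7: SEND 0->1: VV[0][0]++ -> VV[0]=[1, 0, 0, 0], msg_vec=[1, 0, 0, 0]; VV[1]=max(VV[1],msg_vec) then VV[1][1]++ -> VV[1]=[1, 3, 0, 0]
Event 3 stamp: [0, 1, 0, 0]
Event 7 stamp: [1, 0, 0, 0]
[0, 1, 0, 0] <= [1, 0, 0, 0]? False. Equal? False. Happens-before: False

Answer: no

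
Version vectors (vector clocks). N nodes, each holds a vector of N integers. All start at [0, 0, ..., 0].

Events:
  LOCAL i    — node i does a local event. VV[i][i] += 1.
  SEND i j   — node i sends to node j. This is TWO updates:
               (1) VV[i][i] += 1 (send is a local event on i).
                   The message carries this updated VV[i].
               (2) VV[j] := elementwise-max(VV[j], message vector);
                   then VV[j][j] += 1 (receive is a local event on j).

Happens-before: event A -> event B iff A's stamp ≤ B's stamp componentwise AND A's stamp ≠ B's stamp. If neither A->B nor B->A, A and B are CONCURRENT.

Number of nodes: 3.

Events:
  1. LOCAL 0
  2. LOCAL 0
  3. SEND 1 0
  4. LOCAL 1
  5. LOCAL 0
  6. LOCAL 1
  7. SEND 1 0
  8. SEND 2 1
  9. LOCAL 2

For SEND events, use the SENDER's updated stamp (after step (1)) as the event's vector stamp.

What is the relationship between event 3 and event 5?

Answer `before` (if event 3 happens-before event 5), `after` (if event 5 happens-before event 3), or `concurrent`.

Answer: before

Derivation:
Initial: VV[0]=[0, 0, 0]
Initial: VV[1]=[0, 0, 0]
Initial: VV[2]=[0, 0, 0]
Event 1: LOCAL 0: VV[0][0]++ -> VV[0]=[1, 0, 0]
Event 2: LOCAL 0: VV[0][0]++ -> VV[0]=[2, 0, 0]
Event 3: SEND 1->0: VV[1][1]++ -> VV[1]=[0, 1, 0], msg_vec=[0, 1, 0]; VV[0]=max(VV[0],msg_vec) then VV[0][0]++ -> VV[0]=[3, 1, 0]
Event 4: LOCAL 1: VV[1][1]++ -> VV[1]=[0, 2, 0]
Event 5: LOCAL 0: VV[0][0]++ -> VV[0]=[4, 1, 0]
Event 6: LOCAL 1: VV[1][1]++ -> VV[1]=[0, 3, 0]
Event 7: SEND 1->0: VV[1][1]++ -> VV[1]=[0, 4, 0], msg_vec=[0, 4, 0]; VV[0]=max(VV[0],msg_vec) then VV[0][0]++ -> VV[0]=[5, 4, 0]
Event 8: SEND 2->1: VV[2][2]++ -> VV[2]=[0, 0, 1], msg_vec=[0, 0, 1]; VV[1]=max(VV[1],msg_vec) then VV[1][1]++ -> VV[1]=[0, 5, 1]
Event 9: LOCAL 2: VV[2][2]++ -> VV[2]=[0, 0, 2]
Event 3 stamp: [0, 1, 0]
Event 5 stamp: [4, 1, 0]
[0, 1, 0] <= [4, 1, 0]? True
[4, 1, 0] <= [0, 1, 0]? False
Relation: before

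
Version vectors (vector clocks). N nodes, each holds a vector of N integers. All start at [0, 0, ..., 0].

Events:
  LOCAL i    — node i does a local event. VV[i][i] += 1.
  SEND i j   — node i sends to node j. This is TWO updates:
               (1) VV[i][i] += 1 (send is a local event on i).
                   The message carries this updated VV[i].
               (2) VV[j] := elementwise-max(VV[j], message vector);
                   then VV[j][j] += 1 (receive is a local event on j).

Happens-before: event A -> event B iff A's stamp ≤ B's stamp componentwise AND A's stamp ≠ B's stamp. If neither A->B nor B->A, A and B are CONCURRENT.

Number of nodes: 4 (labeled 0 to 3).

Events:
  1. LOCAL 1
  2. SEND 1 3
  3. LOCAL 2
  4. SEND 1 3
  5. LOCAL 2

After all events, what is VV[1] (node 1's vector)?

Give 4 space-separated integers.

Answer: 0 3 0 0

Derivation:
Initial: VV[0]=[0, 0, 0, 0]
Initial: VV[1]=[0, 0, 0, 0]
Initial: VV[2]=[0, 0, 0, 0]
Initial: VV[3]=[0, 0, 0, 0]
Event 1: LOCAL 1: VV[1][1]++ -> VV[1]=[0, 1, 0, 0]
Event 2: SEND 1->3: VV[1][1]++ -> VV[1]=[0, 2, 0, 0], msg_vec=[0, 2, 0, 0]; VV[3]=max(VV[3],msg_vec) then VV[3][3]++ -> VV[3]=[0, 2, 0, 1]
Event 3: LOCAL 2: VV[2][2]++ -> VV[2]=[0, 0, 1, 0]
Event 4: SEND 1->3: VV[1][1]++ -> VV[1]=[0, 3, 0, 0], msg_vec=[0, 3, 0, 0]; VV[3]=max(VV[3],msg_vec) then VV[3][3]++ -> VV[3]=[0, 3, 0, 2]
Event 5: LOCAL 2: VV[2][2]++ -> VV[2]=[0, 0, 2, 0]
Final vectors: VV[0]=[0, 0, 0, 0]; VV[1]=[0, 3, 0, 0]; VV[2]=[0, 0, 2, 0]; VV[3]=[0, 3, 0, 2]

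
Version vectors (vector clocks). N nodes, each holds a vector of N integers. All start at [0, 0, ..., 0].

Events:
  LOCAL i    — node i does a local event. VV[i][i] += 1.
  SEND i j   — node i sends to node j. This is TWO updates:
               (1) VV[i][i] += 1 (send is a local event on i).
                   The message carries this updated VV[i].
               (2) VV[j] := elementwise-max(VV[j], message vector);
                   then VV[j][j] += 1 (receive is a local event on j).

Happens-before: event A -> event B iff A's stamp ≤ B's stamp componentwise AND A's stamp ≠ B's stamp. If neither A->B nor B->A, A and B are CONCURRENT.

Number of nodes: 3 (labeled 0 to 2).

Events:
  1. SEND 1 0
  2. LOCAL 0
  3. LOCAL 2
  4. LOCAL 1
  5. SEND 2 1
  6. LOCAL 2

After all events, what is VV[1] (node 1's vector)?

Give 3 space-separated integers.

Initial: VV[0]=[0, 0, 0]
Initial: VV[1]=[0, 0, 0]
Initial: VV[2]=[0, 0, 0]
Event 1: SEND 1->0: VV[1][1]++ -> VV[1]=[0, 1, 0], msg_vec=[0, 1, 0]; VV[0]=max(VV[0],msg_vec) then VV[0][0]++ -> VV[0]=[1, 1, 0]
Event 2: LOCAL 0: VV[0][0]++ -> VV[0]=[2, 1, 0]
Event 3: LOCAL 2: VV[2][2]++ -> VV[2]=[0, 0, 1]
Event 4: LOCAL 1: VV[1][1]++ -> VV[1]=[0, 2, 0]
Event 5: SEND 2->1: VV[2][2]++ -> VV[2]=[0, 0, 2], msg_vec=[0, 0, 2]; VV[1]=max(VV[1],msg_vec) then VV[1][1]++ -> VV[1]=[0, 3, 2]
Event 6: LOCAL 2: VV[2][2]++ -> VV[2]=[0, 0, 3]
Final vectors: VV[0]=[2, 1, 0]; VV[1]=[0, 3, 2]; VV[2]=[0, 0, 3]

Answer: 0 3 2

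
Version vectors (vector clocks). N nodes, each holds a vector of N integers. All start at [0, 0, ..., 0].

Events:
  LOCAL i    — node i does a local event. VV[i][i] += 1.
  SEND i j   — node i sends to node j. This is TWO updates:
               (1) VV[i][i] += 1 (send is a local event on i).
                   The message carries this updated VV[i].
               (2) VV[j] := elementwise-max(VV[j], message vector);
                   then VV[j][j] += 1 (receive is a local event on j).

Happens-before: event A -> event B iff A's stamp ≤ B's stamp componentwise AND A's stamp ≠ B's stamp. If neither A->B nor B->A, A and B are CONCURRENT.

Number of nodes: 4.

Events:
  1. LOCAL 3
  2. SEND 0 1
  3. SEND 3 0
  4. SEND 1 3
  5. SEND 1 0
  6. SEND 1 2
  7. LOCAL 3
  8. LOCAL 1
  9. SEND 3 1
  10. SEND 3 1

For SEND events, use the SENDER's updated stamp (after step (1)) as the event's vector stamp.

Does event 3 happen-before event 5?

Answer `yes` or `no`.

Answer: no

Derivation:
Initial: VV[0]=[0, 0, 0, 0]
Initial: VV[1]=[0, 0, 0, 0]
Initial: VV[2]=[0, 0, 0, 0]
Initial: VV[3]=[0, 0, 0, 0]
Event 1: LOCAL 3: VV[3][3]++ -> VV[3]=[0, 0, 0, 1]
Event 2: SEND 0->1: VV[0][0]++ -> VV[0]=[1, 0, 0, 0], msg_vec=[1, 0, 0, 0]; VV[1]=max(VV[1],msg_vec) then VV[1][1]++ -> VV[1]=[1, 1, 0, 0]
Event 3: SEND 3->0: VV[3][3]++ -> VV[3]=[0, 0, 0, 2], msg_vec=[0, 0, 0, 2]; VV[0]=max(VV[0],msg_vec) then VV[0][0]++ -> VV[0]=[2, 0, 0, 2]
Event 4: SEND 1->3: VV[1][1]++ -> VV[1]=[1, 2, 0, 0], msg_vec=[1, 2, 0, 0]; VV[3]=max(VV[3],msg_vec) then VV[3][3]++ -> VV[3]=[1, 2, 0, 3]
Event 5: SEND 1->0: VV[1][1]++ -> VV[1]=[1, 3, 0, 0], msg_vec=[1, 3, 0, 0]; VV[0]=max(VV[0],msg_vec) then VV[0][0]++ -> VV[0]=[3, 3, 0, 2]
Event 6: SEND 1->2: VV[1][1]++ -> VV[1]=[1, 4, 0, 0], msg_vec=[1, 4, 0, 0]; VV[2]=max(VV[2],msg_vec) then VV[2][2]++ -> VV[2]=[1, 4, 1, 0]
Event 7: LOCAL 3: VV[3][3]++ -> VV[3]=[1, 2, 0, 4]
Event 8: LOCAL 1: VV[1][1]++ -> VV[1]=[1, 5, 0, 0]
Event 9: SEND 3->1: VV[3][3]++ -> VV[3]=[1, 2, 0, 5], msg_vec=[1, 2, 0, 5]; VV[1]=max(VV[1],msg_vec) then VV[1][1]++ -> VV[1]=[1, 6, 0, 5]
Event 10: SEND 3->1: VV[3][3]++ -> VV[3]=[1, 2, 0, 6], msg_vec=[1, 2, 0, 6]; VV[1]=max(VV[1],msg_vec) then VV[1][1]++ -> VV[1]=[1, 7, 0, 6]
Event 3 stamp: [0, 0, 0, 2]
Event 5 stamp: [1, 3, 0, 0]
[0, 0, 0, 2] <= [1, 3, 0, 0]? False. Equal? False. Happens-before: False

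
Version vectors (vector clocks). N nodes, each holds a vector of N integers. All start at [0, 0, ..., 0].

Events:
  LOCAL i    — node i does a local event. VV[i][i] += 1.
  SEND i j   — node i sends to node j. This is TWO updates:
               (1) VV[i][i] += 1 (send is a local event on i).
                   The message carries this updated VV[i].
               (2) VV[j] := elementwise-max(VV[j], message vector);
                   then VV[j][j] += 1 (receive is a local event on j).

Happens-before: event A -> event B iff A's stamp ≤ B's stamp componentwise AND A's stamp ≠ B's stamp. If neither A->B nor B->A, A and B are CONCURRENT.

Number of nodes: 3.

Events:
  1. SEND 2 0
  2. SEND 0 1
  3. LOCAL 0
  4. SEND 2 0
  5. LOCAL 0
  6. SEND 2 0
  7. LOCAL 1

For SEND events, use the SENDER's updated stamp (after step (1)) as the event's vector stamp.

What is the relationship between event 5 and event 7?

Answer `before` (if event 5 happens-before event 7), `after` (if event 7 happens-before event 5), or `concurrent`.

Initial: VV[0]=[0, 0, 0]
Initial: VV[1]=[0, 0, 0]
Initial: VV[2]=[0, 0, 0]
Event 1: SEND 2->0: VV[2][2]++ -> VV[2]=[0, 0, 1], msg_vec=[0, 0, 1]; VV[0]=max(VV[0],msg_vec) then VV[0][0]++ -> VV[0]=[1, 0, 1]
Event 2: SEND 0->1: VV[0][0]++ -> VV[0]=[2, 0, 1], msg_vec=[2, 0, 1]; VV[1]=max(VV[1],msg_vec) then VV[1][1]++ -> VV[1]=[2, 1, 1]
Event 3: LOCAL 0: VV[0][0]++ -> VV[0]=[3, 0, 1]
Event 4: SEND 2->0: VV[2][2]++ -> VV[2]=[0, 0, 2], msg_vec=[0, 0, 2]; VV[0]=max(VV[0],msg_vec) then VV[0][0]++ -> VV[0]=[4, 0, 2]
Event 5: LOCAL 0: VV[0][0]++ -> VV[0]=[5, 0, 2]
Event 6: SEND 2->0: VV[2][2]++ -> VV[2]=[0, 0, 3], msg_vec=[0, 0, 3]; VV[0]=max(VV[0],msg_vec) then VV[0][0]++ -> VV[0]=[6, 0, 3]
Event 7: LOCAL 1: VV[1][1]++ -> VV[1]=[2, 2, 1]
Event 5 stamp: [5, 0, 2]
Event 7 stamp: [2, 2, 1]
[5, 0, 2] <= [2, 2, 1]? False
[2, 2, 1] <= [5, 0, 2]? False
Relation: concurrent

Answer: concurrent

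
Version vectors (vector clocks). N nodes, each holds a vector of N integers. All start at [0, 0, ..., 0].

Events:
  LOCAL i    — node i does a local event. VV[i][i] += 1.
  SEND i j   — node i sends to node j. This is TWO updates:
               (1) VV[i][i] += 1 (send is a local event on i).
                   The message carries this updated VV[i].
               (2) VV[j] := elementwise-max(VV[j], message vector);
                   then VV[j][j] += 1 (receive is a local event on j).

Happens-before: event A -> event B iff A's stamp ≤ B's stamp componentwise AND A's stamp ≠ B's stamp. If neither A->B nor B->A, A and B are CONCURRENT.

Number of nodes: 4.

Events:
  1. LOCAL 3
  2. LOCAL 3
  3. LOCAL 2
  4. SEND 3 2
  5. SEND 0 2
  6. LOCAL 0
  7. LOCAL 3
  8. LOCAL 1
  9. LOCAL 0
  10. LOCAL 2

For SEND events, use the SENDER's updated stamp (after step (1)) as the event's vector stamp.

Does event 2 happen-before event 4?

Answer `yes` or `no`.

Initial: VV[0]=[0, 0, 0, 0]
Initial: VV[1]=[0, 0, 0, 0]
Initial: VV[2]=[0, 0, 0, 0]
Initial: VV[3]=[0, 0, 0, 0]
Event 1: LOCAL 3: VV[3][3]++ -> VV[3]=[0, 0, 0, 1]
Event 2: LOCAL 3: VV[3][3]++ -> VV[3]=[0, 0, 0, 2]
Event 3: LOCAL 2: VV[2][2]++ -> VV[2]=[0, 0, 1, 0]
Event 4: SEND 3->2: VV[3][3]++ -> VV[3]=[0, 0, 0, 3], msg_vec=[0, 0, 0, 3]; VV[2]=max(VV[2],msg_vec) then VV[2][2]++ -> VV[2]=[0, 0, 2, 3]
Event 5: SEND 0->2: VV[0][0]++ -> VV[0]=[1, 0, 0, 0], msg_vec=[1, 0, 0, 0]; VV[2]=max(VV[2],msg_vec) then VV[2][2]++ -> VV[2]=[1, 0, 3, 3]
Event 6: LOCAL 0: VV[0][0]++ -> VV[0]=[2, 0, 0, 0]
Event 7: LOCAL 3: VV[3][3]++ -> VV[3]=[0, 0, 0, 4]
Event 8: LOCAL 1: VV[1][1]++ -> VV[1]=[0, 1, 0, 0]
Event 9: LOCAL 0: VV[0][0]++ -> VV[0]=[3, 0, 0, 0]
Event 10: LOCAL 2: VV[2][2]++ -> VV[2]=[1, 0, 4, 3]
Event 2 stamp: [0, 0, 0, 2]
Event 4 stamp: [0, 0, 0, 3]
[0, 0, 0, 2] <= [0, 0, 0, 3]? True. Equal? False. Happens-before: True

Answer: yes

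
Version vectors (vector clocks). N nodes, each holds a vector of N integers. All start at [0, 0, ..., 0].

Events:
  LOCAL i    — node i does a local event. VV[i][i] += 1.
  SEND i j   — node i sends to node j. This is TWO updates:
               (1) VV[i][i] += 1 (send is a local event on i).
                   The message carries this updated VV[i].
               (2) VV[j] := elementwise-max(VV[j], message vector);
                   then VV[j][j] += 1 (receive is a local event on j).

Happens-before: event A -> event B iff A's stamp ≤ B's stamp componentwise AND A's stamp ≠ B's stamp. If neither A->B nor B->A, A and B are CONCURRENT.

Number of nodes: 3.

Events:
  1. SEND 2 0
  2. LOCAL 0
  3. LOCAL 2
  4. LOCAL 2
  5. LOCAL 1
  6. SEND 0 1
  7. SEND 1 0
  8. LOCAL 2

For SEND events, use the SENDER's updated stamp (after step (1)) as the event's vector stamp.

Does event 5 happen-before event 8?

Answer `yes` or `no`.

Initial: VV[0]=[0, 0, 0]
Initial: VV[1]=[0, 0, 0]
Initial: VV[2]=[0, 0, 0]
Event 1: SEND 2->0: VV[2][2]++ -> VV[2]=[0, 0, 1], msg_vec=[0, 0, 1]; VV[0]=max(VV[0],msg_vec) then VV[0][0]++ -> VV[0]=[1, 0, 1]
Event 2: LOCAL 0: VV[0][0]++ -> VV[0]=[2, 0, 1]
Event 3: LOCAL 2: VV[2][2]++ -> VV[2]=[0, 0, 2]
Event 4: LOCAL 2: VV[2][2]++ -> VV[2]=[0, 0, 3]
Event 5: LOCAL 1: VV[1][1]++ -> VV[1]=[0, 1, 0]
Event 6: SEND 0->1: VV[0][0]++ -> VV[0]=[3, 0, 1], msg_vec=[3, 0, 1]; VV[1]=max(VV[1],msg_vec) then VV[1][1]++ -> VV[1]=[3, 2, 1]
Event 7: SEND 1->0: VV[1][1]++ -> VV[1]=[3, 3, 1], msg_vec=[3, 3, 1]; VV[0]=max(VV[0],msg_vec) then VV[0][0]++ -> VV[0]=[4, 3, 1]
Event 8: LOCAL 2: VV[2][2]++ -> VV[2]=[0, 0, 4]
Event 5 stamp: [0, 1, 0]
Event 8 stamp: [0, 0, 4]
[0, 1, 0] <= [0, 0, 4]? False. Equal? False. Happens-before: False

Answer: no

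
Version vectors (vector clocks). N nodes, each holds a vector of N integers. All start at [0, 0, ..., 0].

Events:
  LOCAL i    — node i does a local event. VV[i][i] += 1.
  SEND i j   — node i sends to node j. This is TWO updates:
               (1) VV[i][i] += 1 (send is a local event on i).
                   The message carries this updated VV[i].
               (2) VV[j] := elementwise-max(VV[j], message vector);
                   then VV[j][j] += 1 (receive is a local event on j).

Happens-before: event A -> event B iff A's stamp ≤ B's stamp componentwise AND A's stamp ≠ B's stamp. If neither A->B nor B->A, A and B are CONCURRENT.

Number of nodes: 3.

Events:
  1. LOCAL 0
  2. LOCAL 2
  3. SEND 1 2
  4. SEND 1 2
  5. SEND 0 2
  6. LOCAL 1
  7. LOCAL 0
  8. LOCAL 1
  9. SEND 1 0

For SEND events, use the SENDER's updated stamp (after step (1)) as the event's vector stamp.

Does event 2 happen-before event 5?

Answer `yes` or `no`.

Answer: no

Derivation:
Initial: VV[0]=[0, 0, 0]
Initial: VV[1]=[0, 0, 0]
Initial: VV[2]=[0, 0, 0]
Event 1: LOCAL 0: VV[0][0]++ -> VV[0]=[1, 0, 0]
Event 2: LOCAL 2: VV[2][2]++ -> VV[2]=[0, 0, 1]
Event 3: SEND 1->2: VV[1][1]++ -> VV[1]=[0, 1, 0], msg_vec=[0, 1, 0]; VV[2]=max(VV[2],msg_vec) then VV[2][2]++ -> VV[2]=[0, 1, 2]
Event 4: SEND 1->2: VV[1][1]++ -> VV[1]=[0, 2, 0], msg_vec=[0, 2, 0]; VV[2]=max(VV[2],msg_vec) then VV[2][2]++ -> VV[2]=[0, 2, 3]
Event 5: SEND 0->2: VV[0][0]++ -> VV[0]=[2, 0, 0], msg_vec=[2, 0, 0]; VV[2]=max(VV[2],msg_vec) then VV[2][2]++ -> VV[2]=[2, 2, 4]
Event 6: LOCAL 1: VV[1][1]++ -> VV[1]=[0, 3, 0]
Event 7: LOCAL 0: VV[0][0]++ -> VV[0]=[3, 0, 0]
Event 8: LOCAL 1: VV[1][1]++ -> VV[1]=[0, 4, 0]
Event 9: SEND 1->0: VV[1][1]++ -> VV[1]=[0, 5, 0], msg_vec=[0, 5, 0]; VV[0]=max(VV[0],msg_vec) then VV[0][0]++ -> VV[0]=[4, 5, 0]
Event 2 stamp: [0, 0, 1]
Event 5 stamp: [2, 0, 0]
[0, 0, 1] <= [2, 0, 0]? False. Equal? False. Happens-before: False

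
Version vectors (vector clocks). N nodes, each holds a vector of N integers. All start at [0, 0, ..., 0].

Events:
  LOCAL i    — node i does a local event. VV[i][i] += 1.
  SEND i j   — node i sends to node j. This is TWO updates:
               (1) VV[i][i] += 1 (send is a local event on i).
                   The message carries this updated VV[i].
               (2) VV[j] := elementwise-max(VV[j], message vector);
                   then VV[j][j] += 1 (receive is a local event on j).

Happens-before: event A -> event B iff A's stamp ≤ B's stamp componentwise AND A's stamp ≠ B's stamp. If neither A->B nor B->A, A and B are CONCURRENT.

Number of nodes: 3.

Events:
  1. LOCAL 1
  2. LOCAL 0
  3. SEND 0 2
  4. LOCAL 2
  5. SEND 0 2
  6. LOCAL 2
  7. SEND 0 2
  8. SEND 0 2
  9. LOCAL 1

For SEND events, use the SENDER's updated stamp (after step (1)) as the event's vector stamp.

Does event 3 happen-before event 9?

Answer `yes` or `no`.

Initial: VV[0]=[0, 0, 0]
Initial: VV[1]=[0, 0, 0]
Initial: VV[2]=[0, 0, 0]
Event 1: LOCAL 1: VV[1][1]++ -> VV[1]=[0, 1, 0]
Event 2: LOCAL 0: VV[0][0]++ -> VV[0]=[1, 0, 0]
Event 3: SEND 0->2: VV[0][0]++ -> VV[0]=[2, 0, 0], msg_vec=[2, 0, 0]; VV[2]=max(VV[2],msg_vec) then VV[2][2]++ -> VV[2]=[2, 0, 1]
Event 4: LOCAL 2: VV[2][2]++ -> VV[2]=[2, 0, 2]
Event 5: SEND 0->2: VV[0][0]++ -> VV[0]=[3, 0, 0], msg_vec=[3, 0, 0]; VV[2]=max(VV[2],msg_vec) then VV[2][2]++ -> VV[2]=[3, 0, 3]
Event 6: LOCAL 2: VV[2][2]++ -> VV[2]=[3, 0, 4]
Event 7: SEND 0->2: VV[0][0]++ -> VV[0]=[4, 0, 0], msg_vec=[4, 0, 0]; VV[2]=max(VV[2],msg_vec) then VV[2][2]++ -> VV[2]=[4, 0, 5]
Event 8: SEND 0->2: VV[0][0]++ -> VV[0]=[5, 0, 0], msg_vec=[5, 0, 0]; VV[2]=max(VV[2],msg_vec) then VV[2][2]++ -> VV[2]=[5, 0, 6]
Event 9: LOCAL 1: VV[1][1]++ -> VV[1]=[0, 2, 0]
Event 3 stamp: [2, 0, 0]
Event 9 stamp: [0, 2, 0]
[2, 0, 0] <= [0, 2, 0]? False. Equal? False. Happens-before: False

Answer: no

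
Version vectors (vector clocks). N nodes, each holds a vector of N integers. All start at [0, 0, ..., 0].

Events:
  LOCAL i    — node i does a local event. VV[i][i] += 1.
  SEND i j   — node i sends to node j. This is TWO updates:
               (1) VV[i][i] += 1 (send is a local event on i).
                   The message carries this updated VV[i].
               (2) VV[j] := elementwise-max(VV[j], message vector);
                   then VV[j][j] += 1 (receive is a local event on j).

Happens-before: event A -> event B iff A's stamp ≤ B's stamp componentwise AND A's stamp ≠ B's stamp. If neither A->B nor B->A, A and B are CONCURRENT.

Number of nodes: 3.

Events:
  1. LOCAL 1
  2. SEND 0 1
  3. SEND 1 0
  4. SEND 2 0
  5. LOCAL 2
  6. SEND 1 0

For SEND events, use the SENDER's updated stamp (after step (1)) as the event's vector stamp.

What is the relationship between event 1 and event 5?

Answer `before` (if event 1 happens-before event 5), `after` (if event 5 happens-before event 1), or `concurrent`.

Answer: concurrent

Derivation:
Initial: VV[0]=[0, 0, 0]
Initial: VV[1]=[0, 0, 0]
Initial: VV[2]=[0, 0, 0]
Event 1: LOCAL 1: VV[1][1]++ -> VV[1]=[0, 1, 0]
Event 2: SEND 0->1: VV[0][0]++ -> VV[0]=[1, 0, 0], msg_vec=[1, 0, 0]; VV[1]=max(VV[1],msg_vec) then VV[1][1]++ -> VV[1]=[1, 2, 0]
Event 3: SEND 1->0: VV[1][1]++ -> VV[1]=[1, 3, 0], msg_vec=[1, 3, 0]; VV[0]=max(VV[0],msg_vec) then VV[0][0]++ -> VV[0]=[2, 3, 0]
Event 4: SEND 2->0: VV[2][2]++ -> VV[2]=[0, 0, 1], msg_vec=[0, 0, 1]; VV[0]=max(VV[0],msg_vec) then VV[0][0]++ -> VV[0]=[3, 3, 1]
Event 5: LOCAL 2: VV[2][2]++ -> VV[2]=[0, 0, 2]
Event 6: SEND 1->0: VV[1][1]++ -> VV[1]=[1, 4, 0], msg_vec=[1, 4, 0]; VV[0]=max(VV[0],msg_vec) then VV[0][0]++ -> VV[0]=[4, 4, 1]
Event 1 stamp: [0, 1, 0]
Event 5 stamp: [0, 0, 2]
[0, 1, 0] <= [0, 0, 2]? False
[0, 0, 2] <= [0, 1, 0]? False
Relation: concurrent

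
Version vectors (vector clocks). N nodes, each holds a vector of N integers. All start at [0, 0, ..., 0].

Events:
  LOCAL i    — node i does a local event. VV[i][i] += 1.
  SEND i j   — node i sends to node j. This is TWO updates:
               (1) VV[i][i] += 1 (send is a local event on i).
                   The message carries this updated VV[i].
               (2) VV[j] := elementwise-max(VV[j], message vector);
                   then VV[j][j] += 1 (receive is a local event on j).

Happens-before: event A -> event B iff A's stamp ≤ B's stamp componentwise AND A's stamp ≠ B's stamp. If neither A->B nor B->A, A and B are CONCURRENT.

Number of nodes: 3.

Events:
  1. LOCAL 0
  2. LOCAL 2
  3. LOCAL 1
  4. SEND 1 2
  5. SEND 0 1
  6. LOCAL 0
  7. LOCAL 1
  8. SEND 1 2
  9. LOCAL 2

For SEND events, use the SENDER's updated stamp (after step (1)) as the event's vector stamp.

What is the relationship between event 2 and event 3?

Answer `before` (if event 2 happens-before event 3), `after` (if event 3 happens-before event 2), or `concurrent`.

Answer: concurrent

Derivation:
Initial: VV[0]=[0, 0, 0]
Initial: VV[1]=[0, 0, 0]
Initial: VV[2]=[0, 0, 0]
Event 1: LOCAL 0: VV[0][0]++ -> VV[0]=[1, 0, 0]
Event 2: LOCAL 2: VV[2][2]++ -> VV[2]=[0, 0, 1]
Event 3: LOCAL 1: VV[1][1]++ -> VV[1]=[0, 1, 0]
Event 4: SEND 1->2: VV[1][1]++ -> VV[1]=[0, 2, 0], msg_vec=[0, 2, 0]; VV[2]=max(VV[2],msg_vec) then VV[2][2]++ -> VV[2]=[0, 2, 2]
Event 5: SEND 0->1: VV[0][0]++ -> VV[0]=[2, 0, 0], msg_vec=[2, 0, 0]; VV[1]=max(VV[1],msg_vec) then VV[1][1]++ -> VV[1]=[2, 3, 0]
Event 6: LOCAL 0: VV[0][0]++ -> VV[0]=[3, 0, 0]
Event 7: LOCAL 1: VV[1][1]++ -> VV[1]=[2, 4, 0]
Event 8: SEND 1->2: VV[1][1]++ -> VV[1]=[2, 5, 0], msg_vec=[2, 5, 0]; VV[2]=max(VV[2],msg_vec) then VV[2][2]++ -> VV[2]=[2, 5, 3]
Event 9: LOCAL 2: VV[2][2]++ -> VV[2]=[2, 5, 4]
Event 2 stamp: [0, 0, 1]
Event 3 stamp: [0, 1, 0]
[0, 0, 1] <= [0, 1, 0]? False
[0, 1, 0] <= [0, 0, 1]? False
Relation: concurrent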